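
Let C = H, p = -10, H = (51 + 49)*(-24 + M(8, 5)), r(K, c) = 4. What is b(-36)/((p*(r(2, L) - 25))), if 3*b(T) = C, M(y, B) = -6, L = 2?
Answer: -100/21 ≈ -4.7619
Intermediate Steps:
H = -3000 (H = (51 + 49)*(-24 - 6) = 100*(-30) = -3000)
C = -3000
b(T) = -1000 (b(T) = (⅓)*(-3000) = -1000)
b(-36)/((p*(r(2, L) - 25))) = -1000*(-1/(10*(4 - 25))) = -1000/((-10*(-21))) = -1000/210 = -1000*1/210 = -100/21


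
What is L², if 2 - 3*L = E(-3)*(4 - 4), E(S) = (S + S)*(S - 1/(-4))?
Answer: 4/9 ≈ 0.44444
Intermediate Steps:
E(S) = 2*S*(¼ + S) (E(S) = (2*S)*(S - 1*(-¼)) = (2*S)*(S + ¼) = (2*S)*(¼ + S) = 2*S*(¼ + S))
L = ⅔ (L = ⅔ - (½)*(-3)*(1 + 4*(-3))*(4 - 4)/3 = ⅔ - (½)*(-3)*(1 - 12)*0/3 = ⅔ - (½)*(-3)*(-11)*0/3 = ⅔ - 11*0/2 = ⅔ - ⅓*0 = ⅔ + 0 = ⅔ ≈ 0.66667)
L² = (⅔)² = 4/9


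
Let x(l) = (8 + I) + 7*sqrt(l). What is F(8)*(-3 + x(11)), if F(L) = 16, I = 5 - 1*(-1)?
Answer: 176 + 112*sqrt(11) ≈ 547.46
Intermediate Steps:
I = 6 (I = 5 + 1 = 6)
x(l) = 14 + 7*sqrt(l) (x(l) = (8 + 6) + 7*sqrt(l) = 14 + 7*sqrt(l))
F(8)*(-3 + x(11)) = 16*(-3 + (14 + 7*sqrt(11))) = 16*(11 + 7*sqrt(11)) = 176 + 112*sqrt(11)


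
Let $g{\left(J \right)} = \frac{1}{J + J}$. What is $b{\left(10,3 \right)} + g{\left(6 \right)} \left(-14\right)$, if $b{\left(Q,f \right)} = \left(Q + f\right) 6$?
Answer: $\frac{461}{6} \approx 76.833$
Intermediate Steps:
$b{\left(Q,f \right)} = 6 Q + 6 f$
$g{\left(J \right)} = \frac{1}{2 J}$
$b{\left(10,3 \right)} + g{\left(6 \right)} \left(-14\right) = \left(6 \cdot 10 + 6 \cdot 3\right) + \frac{1}{2 \cdot 6} \left(-14\right) = \left(60 + 18\right) + \frac{1}{2} \cdot \frac{1}{6} \left(-14\right) = 78 + \frac{1}{12} \left(-14\right) = 78 - \frac{7}{6} = \frac{461}{6}$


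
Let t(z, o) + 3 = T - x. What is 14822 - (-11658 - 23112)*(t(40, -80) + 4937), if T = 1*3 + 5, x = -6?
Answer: 172056782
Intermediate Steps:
T = 8 (T = 3 + 5 = 8)
t(z, o) = 11 (t(z, o) = -3 + (8 - 1*(-6)) = -3 + (8 + 6) = -3 + 14 = 11)
14822 - (-11658 - 23112)*(t(40, -80) + 4937) = 14822 - (-11658 - 23112)*(11 + 4937) = 14822 - (-34770)*4948 = 14822 - 1*(-172041960) = 14822 + 172041960 = 172056782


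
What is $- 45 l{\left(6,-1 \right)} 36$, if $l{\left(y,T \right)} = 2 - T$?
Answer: $-4860$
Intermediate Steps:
$- 45 l{\left(6,-1 \right)} 36 = - 45 \left(2 - -1\right) 36 = - 45 \left(2 + 1\right) 36 = \left(-45\right) 3 \cdot 36 = \left(-135\right) 36 = -4860$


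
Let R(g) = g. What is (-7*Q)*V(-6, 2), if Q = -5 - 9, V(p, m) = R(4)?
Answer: 392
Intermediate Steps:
V(p, m) = 4
Q = -14
(-7*Q)*V(-6, 2) = -7*(-14)*4 = 98*4 = 392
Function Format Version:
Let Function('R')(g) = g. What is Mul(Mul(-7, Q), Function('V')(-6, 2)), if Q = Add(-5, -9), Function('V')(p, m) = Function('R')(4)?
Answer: 392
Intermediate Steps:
Function('V')(p, m) = 4
Q = -14
Mul(Mul(-7, Q), Function('V')(-6, 2)) = Mul(Mul(-7, -14), 4) = Mul(98, 4) = 392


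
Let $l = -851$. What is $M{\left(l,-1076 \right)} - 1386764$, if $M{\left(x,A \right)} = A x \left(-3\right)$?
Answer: $-4133792$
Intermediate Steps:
$M{\left(x,A \right)} = - 3 A x$
$M{\left(l,-1076 \right)} - 1386764 = \left(-3\right) \left(-1076\right) \left(-851\right) - 1386764 = -2747028 - 1386764 = -4133792$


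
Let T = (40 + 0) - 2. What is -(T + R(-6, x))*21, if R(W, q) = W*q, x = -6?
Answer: -1554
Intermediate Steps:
T = 38 (T = 40 - 2 = 38)
-(T + R(-6, x))*21 = -(38 - 6*(-6))*21 = -(38 + 36)*21 = -74*21 = -1*1554 = -1554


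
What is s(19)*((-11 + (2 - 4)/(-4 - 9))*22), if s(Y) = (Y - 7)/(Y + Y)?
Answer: -18612/247 ≈ -75.352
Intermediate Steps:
s(Y) = (-7 + Y)/(2*Y) (s(Y) = (-7 + Y)/((2*Y)) = (-7 + Y)*(1/(2*Y)) = (-7 + Y)/(2*Y))
s(19)*((-11 + (2 - 4)/(-4 - 9))*22) = ((½)*(-7 + 19)/19)*((-11 + (2 - 4)/(-4 - 9))*22) = ((½)*(1/19)*12)*((-11 - 2/(-13))*22) = 6*((-11 - 2*(-1/13))*22)/19 = 6*((-11 + 2/13)*22)/19 = 6*(-141/13*22)/19 = (6/19)*(-3102/13) = -18612/247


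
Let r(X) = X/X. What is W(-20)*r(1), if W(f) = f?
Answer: -20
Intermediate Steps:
r(X) = 1
W(-20)*r(1) = -20*1 = -20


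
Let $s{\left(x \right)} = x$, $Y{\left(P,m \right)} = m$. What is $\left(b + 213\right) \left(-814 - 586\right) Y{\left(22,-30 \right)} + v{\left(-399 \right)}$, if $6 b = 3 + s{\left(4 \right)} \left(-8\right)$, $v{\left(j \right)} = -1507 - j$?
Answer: $8741892$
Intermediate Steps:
$b = - \frac{29}{6}$ ($b = \frac{3 + 4 \left(-8\right)}{6} = \frac{3 - 32}{6} = \frac{1}{6} \left(-29\right) = - \frac{29}{6} \approx -4.8333$)
$\left(b + 213\right) \left(-814 - 586\right) Y{\left(22,-30 \right)} + v{\left(-399 \right)} = \left(- \frac{29}{6} + 213\right) \left(-814 - 586\right) \left(-30\right) - 1108 = \frac{1249}{6} \left(-1400\right) \left(-30\right) + \left(-1507 + 399\right) = \left(- \frac{874300}{3}\right) \left(-30\right) - 1108 = 8743000 - 1108 = 8741892$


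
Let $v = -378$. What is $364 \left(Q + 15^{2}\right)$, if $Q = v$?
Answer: $-55692$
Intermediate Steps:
$Q = -378$
$364 \left(Q + 15^{2}\right) = 364 \left(-378 + 15^{2}\right) = 364 \left(-378 + 225\right) = 364 \left(-153\right) = -55692$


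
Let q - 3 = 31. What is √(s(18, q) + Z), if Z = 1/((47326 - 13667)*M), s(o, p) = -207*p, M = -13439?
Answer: I*√1440076583271952461139/452343301 ≈ 83.893*I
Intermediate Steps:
q = 34 (q = 3 + 31 = 34)
Z = -1/452343301 (Z = 1/((47326 - 13667)*(-13439)) = -1/13439/33659 = (1/33659)*(-1/13439) = -1/452343301 ≈ -2.2107e-9)
√(s(18, q) + Z) = √(-207*34 - 1/452343301) = √(-7038 - 1/452343301) = √(-3183592152439/452343301) = I*√1440076583271952461139/452343301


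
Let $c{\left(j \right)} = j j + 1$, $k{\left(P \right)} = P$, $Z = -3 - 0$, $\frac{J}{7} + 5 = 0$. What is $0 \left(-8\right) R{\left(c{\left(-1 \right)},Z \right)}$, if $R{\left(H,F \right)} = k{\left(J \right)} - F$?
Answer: $0$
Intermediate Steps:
$J = -35$ ($J = -35 + 7 \cdot 0 = -35 + 0 = -35$)
$Z = -3$ ($Z = -3 + 0 = -3$)
$c{\left(j \right)} = 1 + j^{2}$ ($c{\left(j \right)} = j^{2} + 1 = 1 + j^{2}$)
$R{\left(H,F \right)} = -35 - F$
$0 \left(-8\right) R{\left(c{\left(-1 \right)},Z \right)} = 0 \left(-8\right) \left(-35 - -3\right) = 0 \left(-35 + 3\right) = 0 \left(-32\right) = 0$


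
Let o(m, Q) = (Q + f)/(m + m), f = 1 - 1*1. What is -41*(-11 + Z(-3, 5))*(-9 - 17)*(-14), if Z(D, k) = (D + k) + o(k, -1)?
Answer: 679042/5 ≈ 1.3581e+5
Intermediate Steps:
f = 0 (f = 1 - 1 = 0)
o(m, Q) = Q/(2*m) (o(m, Q) = (Q + 0)/(m + m) = Q/((2*m)) = Q*(1/(2*m)) = Q/(2*m))
Z(D, k) = D + k - 1/(2*k) (Z(D, k) = (D + k) + (½)*(-1)/k = (D + k) - 1/(2*k) = D + k - 1/(2*k))
-41*(-11 + Z(-3, 5))*(-9 - 17)*(-14) = -41*(-11 + (-3 + 5 - ½/5))*(-9 - 17)*(-14) = -41*(-11 + (-3 + 5 - ½*⅕))*(-26)*(-14) = -41*(-11 + (-3 + 5 - ⅒))*(-26)*(-14) = -41*(-11 + 19/10)*(-26)*(-14) = -(-3731)*(-26)/10*(-14) = -41*1183/5*(-14) = -48503/5*(-14) = 679042/5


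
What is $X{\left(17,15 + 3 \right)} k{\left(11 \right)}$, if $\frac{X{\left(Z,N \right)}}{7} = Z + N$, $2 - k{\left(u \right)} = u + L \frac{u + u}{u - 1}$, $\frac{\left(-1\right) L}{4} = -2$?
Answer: $-6517$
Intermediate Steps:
$L = 8$ ($L = \left(-4\right) \left(-2\right) = 8$)
$k{\left(u \right)} = 2 - u - \frac{16 u}{-1 + u}$ ($k{\left(u \right)} = 2 - \left(u + 8 \frac{u + u}{u - 1}\right) = 2 - \left(u + 8 \frac{2 u}{-1 + u}\right) = 2 - \left(u + \frac{16 u}{-1 + u}\right) = 2 - u - \frac{16 u}{-1 + u}$)
$X{\left(Z,N \right)} = 7 N + 7 Z$ ($X{\left(Z,N \right)} = 7 \left(Z + N\right) = 7 \left(N + Z\right) = 7 N + 7 Z$)
$X{\left(17,15 + 3 \right)} k{\left(11 \right)} = \left(7 \left(15 + 3\right) + 7 \cdot 17\right) \frac{-2 - 11^{2} - 143}{-1 + 11} = \left(7 \cdot 18 + 119\right) \frac{-2 - 121 - 143}{10} = \left(126 + 119\right) \frac{-2 - 121 - 143}{10} = 245 \cdot \frac{1}{10} \left(-266\right) = 245 \left(- \frac{133}{5}\right) = -6517$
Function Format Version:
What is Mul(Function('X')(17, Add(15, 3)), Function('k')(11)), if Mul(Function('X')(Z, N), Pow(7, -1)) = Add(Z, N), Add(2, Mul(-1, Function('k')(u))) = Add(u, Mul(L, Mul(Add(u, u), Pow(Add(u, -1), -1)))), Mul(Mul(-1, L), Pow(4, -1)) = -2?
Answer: -6517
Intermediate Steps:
L = 8 (L = Mul(-4, -2) = 8)
Function('k')(u) = Add(2, Mul(-1, u), Mul(-16, u, Pow(Add(-1, u), -1))) (Function('k')(u) = Add(2, Mul(-1, Add(u, Mul(8, Mul(Add(u, u), Pow(Add(u, -1), -1)))))) = Add(2, Mul(-1, Add(u, Mul(8, Mul(Mul(2, u), Pow(Add(-1, u), -1)))))) = Add(2, Mul(-1, Add(u, Mul(8, Mul(2, u, Pow(Add(-1, u), -1)))))) = Add(2, Mul(-1, Add(u, Mul(16, u, Pow(Add(-1, u), -1))))) = Add(2, Add(Mul(-1, u), Mul(-16, u, Pow(Add(-1, u), -1)))) = Add(2, Mul(-1, u), Mul(-16, u, Pow(Add(-1, u), -1))))
Function('X')(Z, N) = Add(Mul(7, N), Mul(7, Z)) (Function('X')(Z, N) = Mul(7, Add(Z, N)) = Mul(7, Add(N, Z)) = Add(Mul(7, N), Mul(7, Z)))
Mul(Function('X')(17, Add(15, 3)), Function('k')(11)) = Mul(Add(Mul(7, Add(15, 3)), Mul(7, 17)), Mul(Pow(Add(-1, 11), -1), Add(-2, Mul(-1, Pow(11, 2)), Mul(-13, 11)))) = Mul(Add(Mul(7, 18), 119), Mul(Pow(10, -1), Add(-2, Mul(-1, 121), -143))) = Mul(Add(126, 119), Mul(Rational(1, 10), Add(-2, -121, -143))) = Mul(245, Mul(Rational(1, 10), -266)) = Mul(245, Rational(-133, 5)) = -6517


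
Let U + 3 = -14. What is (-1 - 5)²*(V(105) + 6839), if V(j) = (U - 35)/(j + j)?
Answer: 8616828/35 ≈ 2.4620e+5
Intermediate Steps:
U = -17 (U = -3 - 14 = -17)
V(j) = -26/j (V(j) = (-17 - 35)/(j + j) = -52*1/(2*j) = -26/j)
(-1 - 5)²*(V(105) + 6839) = (-1 - 5)²*(-26/105 + 6839) = (-6)²*(-26*1/105 + 6839) = 36*(-26/105 + 6839) = 36*(718069/105) = 8616828/35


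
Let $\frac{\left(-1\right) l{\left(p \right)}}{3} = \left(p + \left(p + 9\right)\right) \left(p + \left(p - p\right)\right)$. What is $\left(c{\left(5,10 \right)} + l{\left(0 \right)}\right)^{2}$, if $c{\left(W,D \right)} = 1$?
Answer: $1$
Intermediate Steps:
$l{\left(p \right)} = - 3 p \left(9 + 2 p\right)$ ($l{\left(p \right)} = - 3 \left(p + \left(p + 9\right)\right) \left(p + \left(p - p\right)\right) = - 3 \left(p + \left(9 + p\right)\right) \left(p + 0\right) = - 3 \left(9 + 2 p\right) p = - 3 p \left(9 + 2 p\right)$)
$\left(c{\left(5,10 \right)} + l{\left(0 \right)}\right)^{2} = \left(1 - 0 \left(9 + 2 \cdot 0\right)\right)^{2} = \left(1 - 0 \left(9 + 0\right)\right)^{2} = \left(1 - 0 \cdot 9\right)^{2} = \left(1 + 0\right)^{2} = 1^{2} = 1$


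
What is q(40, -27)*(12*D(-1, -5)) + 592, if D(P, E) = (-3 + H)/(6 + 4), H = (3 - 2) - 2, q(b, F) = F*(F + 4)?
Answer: -11944/5 ≈ -2388.8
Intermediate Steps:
q(b, F) = F*(4 + F)
H = -1 (H = 1 - 2 = -1)
D(P, E) = -2/5 (D(P, E) = (-3 - 1)/(6 + 4) = -4/10 = -4*1/10 = -2/5)
q(40, -27)*(12*D(-1, -5)) + 592 = (-27*(4 - 27))*(12*(-2/5)) + 592 = -27*(-23)*(-24/5) + 592 = 621*(-24/5) + 592 = -14904/5 + 592 = -11944/5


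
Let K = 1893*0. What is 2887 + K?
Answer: 2887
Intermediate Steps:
K = 0
2887 + K = 2887 + 0 = 2887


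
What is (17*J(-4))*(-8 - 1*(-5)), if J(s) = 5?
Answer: -255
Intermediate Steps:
(17*J(-4))*(-8 - 1*(-5)) = (17*5)*(-8 - 1*(-5)) = 85*(-8 + 5) = 85*(-3) = -255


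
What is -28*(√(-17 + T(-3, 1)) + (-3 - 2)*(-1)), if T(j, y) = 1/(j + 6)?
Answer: -140 - 140*I*√6/3 ≈ -140.0 - 114.31*I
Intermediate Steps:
T(j, y) = 1/(6 + j)
-28*(√(-17 + T(-3, 1)) + (-3 - 2)*(-1)) = -28*(√(-17 + 1/(6 - 3)) + (-3 - 2)*(-1)) = -28*(√(-17 + 1/3) - 5*(-1)) = -28*(√(-17 + ⅓) + 5) = -28*(√(-50/3) + 5) = -28*(5*I*√6/3 + 5) = -28*(5 + 5*I*√6/3) = -140 - 140*I*√6/3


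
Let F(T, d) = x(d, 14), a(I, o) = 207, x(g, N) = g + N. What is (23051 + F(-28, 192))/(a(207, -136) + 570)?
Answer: 23257/777 ≈ 29.932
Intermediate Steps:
x(g, N) = N + g
F(T, d) = 14 + d
(23051 + F(-28, 192))/(a(207, -136) + 570) = (23051 + (14 + 192))/(207 + 570) = (23051 + 206)/777 = 23257*(1/777) = 23257/777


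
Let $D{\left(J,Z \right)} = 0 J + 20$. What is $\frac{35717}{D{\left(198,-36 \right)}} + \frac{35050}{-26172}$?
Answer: $\frac{233521081}{130860} \approx 1784.5$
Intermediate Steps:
$D{\left(J,Z \right)} = 20$ ($D{\left(J,Z \right)} = 0 + 20 = 20$)
$\frac{35717}{D{\left(198,-36 \right)}} + \frac{35050}{-26172} = \frac{35717}{20} + \frac{35050}{-26172} = 35717 \cdot \frac{1}{20} + 35050 \left(- \frac{1}{26172}\right) = \frac{35717}{20} - \frac{17525}{13086} = \frac{233521081}{130860}$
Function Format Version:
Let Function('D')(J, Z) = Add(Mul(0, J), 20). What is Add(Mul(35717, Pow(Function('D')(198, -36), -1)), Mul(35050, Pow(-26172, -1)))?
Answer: Rational(233521081, 130860) ≈ 1784.5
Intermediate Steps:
Function('D')(J, Z) = 20 (Function('D')(J, Z) = Add(0, 20) = 20)
Add(Mul(35717, Pow(Function('D')(198, -36), -1)), Mul(35050, Pow(-26172, -1))) = Add(Mul(35717, Pow(20, -1)), Mul(35050, Pow(-26172, -1))) = Add(Mul(35717, Rational(1, 20)), Mul(35050, Rational(-1, 26172))) = Add(Rational(35717, 20), Rational(-17525, 13086)) = Rational(233521081, 130860)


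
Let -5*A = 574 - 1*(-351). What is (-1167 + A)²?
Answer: 1827904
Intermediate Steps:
A = -185 (A = -(574 - 1*(-351))/5 = -(574 + 351)/5 = -⅕*925 = -185)
(-1167 + A)² = (-1167 - 185)² = (-1352)² = 1827904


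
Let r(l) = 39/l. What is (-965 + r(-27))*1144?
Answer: -9950512/9 ≈ -1.1056e+6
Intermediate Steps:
(-965 + r(-27))*1144 = (-965 + 39/(-27))*1144 = (-965 + 39*(-1/27))*1144 = (-965 - 13/9)*1144 = -8698/9*1144 = -9950512/9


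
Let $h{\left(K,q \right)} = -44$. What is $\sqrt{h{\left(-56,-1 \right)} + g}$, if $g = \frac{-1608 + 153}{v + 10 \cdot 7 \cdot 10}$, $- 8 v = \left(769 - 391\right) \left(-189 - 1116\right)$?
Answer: $\frac{2 i \sqrt{27392553230}}{49889} \approx 6.635 i$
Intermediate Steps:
$v = \frac{246645}{4}$ ($v = - \frac{\left(769 - 391\right) \left(-189 - 1116\right)}{8} = - \frac{378 \left(-1305\right)}{8} = \left(- \frac{1}{8}\right) \left(-493290\right) = \frac{246645}{4} \approx 61661.0$)
$g = - \frac{1164}{49889}$ ($g = \frac{-1608 + 153}{\frac{246645}{4} + 10 \cdot 7 \cdot 10} = - \frac{1455}{\frac{246645}{4} + 70 \cdot 10} = - \frac{1455}{\frac{246645}{4} + 700} = - \frac{1455}{\frac{249445}{4}} = \left(-1455\right) \frac{4}{249445} = - \frac{1164}{49889} \approx -0.023332$)
$\sqrt{h{\left(-56,-1 \right)} + g} = \sqrt{-44 - \frac{1164}{49889}} = \sqrt{- \frac{2196280}{49889}} = \frac{2 i \sqrt{27392553230}}{49889}$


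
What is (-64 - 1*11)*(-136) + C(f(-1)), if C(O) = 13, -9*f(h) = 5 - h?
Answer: 10213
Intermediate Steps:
f(h) = -5/9 + h/9 (f(h) = -(5 - h)/9 = -5/9 + h/9)
(-64 - 1*11)*(-136) + C(f(-1)) = (-64 - 1*11)*(-136) + 13 = (-64 - 11)*(-136) + 13 = -75*(-136) + 13 = 10200 + 13 = 10213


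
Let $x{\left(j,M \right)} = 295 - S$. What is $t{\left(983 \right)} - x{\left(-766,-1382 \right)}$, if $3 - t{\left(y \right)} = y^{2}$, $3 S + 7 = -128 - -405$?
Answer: $-966491$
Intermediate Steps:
$S = 90$ ($S = - \frac{7}{3} + \frac{-128 - -405}{3} = - \frac{7}{3} + \frac{-128 + 405}{3} = - \frac{7}{3} + \frac{1}{3} \cdot 277 = - \frac{7}{3} + \frac{277}{3} = 90$)
$x{\left(j,M \right)} = 205$ ($x{\left(j,M \right)} = 295 - 90 = 205$)
$t{\left(y \right)} = 3 - y^{2}$
$t{\left(983 \right)} - x{\left(-766,-1382 \right)} = \left(3 - 983^{2}\right) - 205 = \left(3 - 966289\right) - 205 = -966286 - 205 = -966491$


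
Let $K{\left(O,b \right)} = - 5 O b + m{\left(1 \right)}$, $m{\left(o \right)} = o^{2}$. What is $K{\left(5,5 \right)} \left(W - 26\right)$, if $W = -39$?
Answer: $8060$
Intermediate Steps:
$K{\left(O,b \right)} = 1 - 5 O b$ ($K{\left(O,b \right)} = - 5 O b + 1^{2} = - 5 O b + 1 = 1 - 5 O b$)
$K{\left(5,5 \right)} \left(W - 26\right) = \left(1 - 25 \cdot 5\right) \left(-39 - 26\right) = \left(1 - 125\right) \left(-65\right) = \left(-124\right) \left(-65\right) = 8060$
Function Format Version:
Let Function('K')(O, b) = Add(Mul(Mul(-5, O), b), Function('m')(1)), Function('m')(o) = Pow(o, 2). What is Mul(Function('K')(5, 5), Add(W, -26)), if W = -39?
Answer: 8060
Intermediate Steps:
Function('K')(O, b) = Add(1, Mul(-5, O, b)) (Function('K')(O, b) = Add(Mul(Mul(-5, O), b), Pow(1, 2)) = Add(Mul(-5, O, b), 1) = Add(1, Mul(-5, O, b)))
Mul(Function('K')(5, 5), Add(W, -26)) = Mul(Add(1, Mul(-5, 5, 5)), Add(-39, -26)) = Mul(Add(1, -125), -65) = Mul(-124, -65) = 8060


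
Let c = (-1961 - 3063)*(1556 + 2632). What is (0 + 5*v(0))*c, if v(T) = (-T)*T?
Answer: 0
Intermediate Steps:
c = -21040512 (c = -5024*4188 = -21040512)
v(T) = -T²
(0 + 5*v(0))*c = (0 + 5*(-1*0²))*(-21040512) = (0 + 5*(-1*0))*(-21040512) = (0 + 5*0)*(-21040512) = (0 + 0)*(-21040512) = 0*(-21040512) = 0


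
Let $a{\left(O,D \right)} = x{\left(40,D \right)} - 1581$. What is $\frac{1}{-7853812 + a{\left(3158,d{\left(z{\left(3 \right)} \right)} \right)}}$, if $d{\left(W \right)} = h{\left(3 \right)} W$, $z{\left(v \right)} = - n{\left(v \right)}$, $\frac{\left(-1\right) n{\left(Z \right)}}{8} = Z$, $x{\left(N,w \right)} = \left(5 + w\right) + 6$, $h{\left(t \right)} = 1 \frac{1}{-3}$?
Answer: $- \frac{1}{7855390} \approx -1.273 \cdot 10^{-7}$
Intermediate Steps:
$h{\left(t \right)} = - \frac{1}{3}$ ($h{\left(t \right)} = 1 \left(- \frac{1}{3}\right) = - \frac{1}{3}$)
$x{\left(N,w \right)} = 11 + w$
$n{\left(Z \right)} = - 8 Z$
$z{\left(v \right)} = 8 v$ ($z{\left(v \right)} = - \left(-8\right) v = 8 v$)
$d{\left(W \right)} = - \frac{W}{3}$
$a{\left(O,D \right)} = -1570 + D$ ($a{\left(O,D \right)} = \left(11 + D\right) - 1581 = -1570 + D$)
$\frac{1}{-7853812 + a{\left(3158,d{\left(z{\left(3 \right)} \right)} \right)}} = \frac{1}{-7853812 - \left(1570 + \frac{8 \cdot 3}{3}\right)} = \frac{1}{-7853812 - 1578} = \frac{1}{-7855390} = - \frac{1}{7855390}$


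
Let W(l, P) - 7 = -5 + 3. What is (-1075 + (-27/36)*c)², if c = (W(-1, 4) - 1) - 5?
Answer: 18464209/16 ≈ 1.1540e+6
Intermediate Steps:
W(l, P) = 5 (W(l, P) = 7 + (-5 + 3) = 7 - 2 = 5)
c = -1 (c = (5 - 1) - 5 = 4 - 5 = -1)
(-1075 + (-27/36)*c)² = (-1075 - 27/36*(-1))² = (-1075 - 27*1/36*(-1))² = (-1075 - ¾*(-1))² = (-1075 + ¾)² = (-4297/4)² = 18464209/16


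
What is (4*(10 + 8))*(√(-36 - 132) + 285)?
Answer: 20520 + 144*I*√42 ≈ 20520.0 + 933.23*I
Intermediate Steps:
(4*(10 + 8))*(√(-36 - 132) + 285) = (4*18)*(√(-168) + 285) = 72*(2*I*√42 + 285) = 72*(285 + 2*I*√42) = 20520 + 144*I*√42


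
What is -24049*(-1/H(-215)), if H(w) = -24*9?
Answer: -24049/216 ≈ -111.34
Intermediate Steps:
H(w) = -216
-24049*(-1/H(-215)) = -24049/((-1*(-216))) = -24049/216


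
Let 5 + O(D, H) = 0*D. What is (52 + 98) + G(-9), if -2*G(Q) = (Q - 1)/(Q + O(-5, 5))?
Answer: 2095/14 ≈ 149.64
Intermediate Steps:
O(D, H) = -5 (O(D, H) = -5 + 0*D = -5 + 0 = -5)
G(Q) = -(-1 + Q)/(2*(-5 + Q)) (G(Q) = -(Q - 1)/(2*(Q - 5)) = -(-1 + Q)/(2*(-5 + Q)))
(52 + 98) + G(-9) = (52 + 98) + (1 - 1*(-9))/(2*(-5 - 9)) = 150 + (1/2)*(1 + 9)/(-14) = 150 + (1/2)*(-1/14)*10 = 150 - 5/14 = 2095/14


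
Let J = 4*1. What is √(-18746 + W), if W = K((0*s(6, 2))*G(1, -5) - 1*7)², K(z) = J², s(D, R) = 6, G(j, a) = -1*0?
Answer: 43*I*√10 ≈ 135.98*I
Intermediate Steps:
G(j, a) = 0
J = 4
K(z) = 16 (K(z) = 4² = 16)
W = 256 (W = 16² = 256)
√(-18746 + W) = √(-18746 + 256) = √(-18490) = 43*I*√10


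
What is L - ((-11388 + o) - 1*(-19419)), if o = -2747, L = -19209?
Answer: -24493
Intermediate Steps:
L - ((-11388 + o) - 1*(-19419)) = -19209 - ((-11388 - 2747) - 1*(-19419)) = -19209 - (-14135 + 19419) = -19209 - 1*5284 = -19209 - 5284 = -24493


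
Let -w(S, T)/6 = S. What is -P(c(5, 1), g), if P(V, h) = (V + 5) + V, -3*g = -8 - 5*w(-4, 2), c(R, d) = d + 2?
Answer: -11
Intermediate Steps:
c(R, d) = 2 + d
w(S, T) = -6*S
g = 128/3 (g = -(-8 - (-30)*(-4))/3 = -(-8 - 5*24)/3 = -(-8 - 120)/3 = -1/3*(-128) = 128/3 ≈ 42.667)
P(V, h) = 5 + 2*V (P(V, h) = (5 + V) + V = 5 + 2*V)
-P(c(5, 1), g) = -(5 + 2*(2 + 1)) = -(5 + 2*3) = -(5 + 6) = -1*11 = -11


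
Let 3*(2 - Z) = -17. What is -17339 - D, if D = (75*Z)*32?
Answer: -35739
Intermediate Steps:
Z = 23/3 (Z = 2 - 1/3*(-17) = 2 + 17/3 = 23/3 ≈ 7.6667)
D = 18400 (D = (75*(23/3))*32 = 575*32 = 18400)
-17339 - D = -17339 - 1*18400 = -17339 - 18400 = -35739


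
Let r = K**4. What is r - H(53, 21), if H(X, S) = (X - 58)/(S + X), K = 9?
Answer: 485519/74 ≈ 6561.1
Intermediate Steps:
r = 6561 (r = 9**4 = 6561)
H(X, S) = (-58 + X)/(S + X)
r - H(53, 21) = 6561 - (-58 + 53)/(21 + 53) = 6561 - (-5)/74 = 6561 - 1*(-5/74) = 6561 + 5/74 = 485519/74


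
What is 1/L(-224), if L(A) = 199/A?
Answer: -224/199 ≈ -1.1256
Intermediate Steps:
1/L(-224) = 1/(199/(-224)) = 1/(199*(-1/224)) = 1/(-199/224) = -224/199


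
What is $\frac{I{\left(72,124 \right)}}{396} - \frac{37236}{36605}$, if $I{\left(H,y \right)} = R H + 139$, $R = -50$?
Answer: $- \frac{141435361}{14495580} \approx -9.7571$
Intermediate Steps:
$I{\left(H,y \right)} = 139 - 50 H$ ($I{\left(H,y \right)} = - 50 H + 139 = 139 - 50 H$)
$\frac{I{\left(72,124 \right)}}{396} - \frac{37236}{36605} = \frac{139 - 3600}{396} - \frac{37236}{36605} = \left(139 - 3600\right) \frac{1}{396} - \frac{37236}{36605} = \left(-3461\right) \frac{1}{396} - \frac{37236}{36605} = - \frac{3461}{396} - \frac{37236}{36605} = - \frac{141435361}{14495580}$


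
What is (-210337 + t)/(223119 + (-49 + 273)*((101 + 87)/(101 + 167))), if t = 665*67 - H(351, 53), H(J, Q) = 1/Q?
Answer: -588691949/792853553 ≈ -0.74250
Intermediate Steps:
t = 2361414/53 (t = 665*67 - 1/53 = 44555 - 1*1/53 = 44555 - 1/53 = 2361414/53 ≈ 44555.)
(-210337 + t)/(223119 + (-49 + 273)*((101 + 87)/(101 + 167))) = (-210337 + 2361414/53)/(223119 + (-49 + 273)*((101 + 87)/(101 + 167))) = -8786447/(53*(223119 + 224*(188/268))) = -8786447/(53*(223119 + 224*(188*(1/268)))) = -8786447/(53*(223119 + 224*(47/67))) = -8786447/(53*(223119 + 10528/67)) = -8786447/(53*14959501/67) = -8786447/53*67/14959501 = -588691949/792853553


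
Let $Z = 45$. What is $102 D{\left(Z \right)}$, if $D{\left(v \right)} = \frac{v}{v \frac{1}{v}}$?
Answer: $4590$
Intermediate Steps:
$D{\left(v \right)} = v$ ($D{\left(v \right)} = \frac{v}{1} = v 1 = v$)
$102 D{\left(Z \right)} = 102 \cdot 45 = 4590$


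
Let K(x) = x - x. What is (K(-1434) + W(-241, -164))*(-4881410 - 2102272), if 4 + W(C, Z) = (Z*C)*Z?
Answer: 45267807703080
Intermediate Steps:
K(x) = 0
W(C, Z) = -4 + C*Z**2 (W(C, Z) = -4 + (Z*C)*Z = -4 + (C*Z)*Z = -4 + C*Z**2)
(K(-1434) + W(-241, -164))*(-4881410 - 2102272) = (0 + (-4 - 241*(-164)**2))*(-4881410 - 2102272) = (0 + (-4 - 241*26896))*(-6983682) = (0 + (-4 - 6481936))*(-6983682) = (0 - 6481940)*(-6983682) = -6481940*(-6983682) = 45267807703080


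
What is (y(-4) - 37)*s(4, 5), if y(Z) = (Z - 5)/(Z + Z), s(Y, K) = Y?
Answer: -287/2 ≈ -143.50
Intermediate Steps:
y(Z) = (-5 + Z)/(2*Z) (y(Z) = (-5 + Z)/((2*Z)) = (-5 + Z)*(1/(2*Z)) = (-5 + Z)/(2*Z))
(y(-4) - 37)*s(4, 5) = ((½)*(-5 - 4)/(-4) - 37)*4 = ((½)*(-¼)*(-9) - 37)*4 = (9/8 - 37)*4 = -287/8*4 = -287/2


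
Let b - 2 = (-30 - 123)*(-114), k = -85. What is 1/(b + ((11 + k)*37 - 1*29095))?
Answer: -1/14389 ≈ -6.9498e-5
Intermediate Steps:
b = 17444 (b = 2 + (-30 - 123)*(-114) = 2 - 153*(-114) = 2 + 17442 = 17444)
1/(b + ((11 + k)*37 - 1*29095)) = 1/(17444 + ((11 - 85)*37 - 1*29095)) = 1/(17444 + (-74*37 - 29095)) = 1/(17444 + (-2738 - 29095)) = 1/(17444 - 31833) = 1/(-14389) = -1/14389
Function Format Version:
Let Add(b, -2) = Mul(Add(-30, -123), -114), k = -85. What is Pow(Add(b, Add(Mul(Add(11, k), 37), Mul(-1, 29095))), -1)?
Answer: Rational(-1, 14389) ≈ -6.9498e-5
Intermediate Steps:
b = 17444 (b = Add(2, Mul(Add(-30, -123), -114)) = Add(2, Mul(-153, -114)) = Add(2, 17442) = 17444)
Pow(Add(b, Add(Mul(Add(11, k), 37), Mul(-1, 29095))), -1) = Pow(Add(17444, Add(Mul(Add(11, -85), 37), Mul(-1, 29095))), -1) = Pow(Add(17444, Add(Mul(-74, 37), -29095)), -1) = Pow(Add(17444, Add(-2738, -29095)), -1) = Pow(Add(17444, -31833), -1) = Pow(-14389, -1) = Rational(-1, 14389)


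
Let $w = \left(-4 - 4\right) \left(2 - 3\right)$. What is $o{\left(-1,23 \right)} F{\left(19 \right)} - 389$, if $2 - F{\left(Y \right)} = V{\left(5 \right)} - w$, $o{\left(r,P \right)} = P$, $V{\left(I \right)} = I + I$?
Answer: $-389$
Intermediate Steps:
$V{\left(I \right)} = 2 I$
$w = 8$ ($w = \left(-8\right) \left(-1\right) = 8$)
$F{\left(Y \right)} = 0$ ($F{\left(Y \right)} = 2 - \left(2 \cdot 5 - 8\right) = 2 - \left(10 - 8\right) = 2 - 2 = 0$)
$o{\left(-1,23 \right)} F{\left(19 \right)} - 389 = 23 \cdot 0 - 389 = 0 - 389 = -389$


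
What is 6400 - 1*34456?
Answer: -28056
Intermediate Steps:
6400 - 1*34456 = 6400 - 34456 = -28056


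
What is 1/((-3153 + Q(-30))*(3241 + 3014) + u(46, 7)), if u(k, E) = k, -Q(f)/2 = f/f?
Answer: -1/19734479 ≈ -5.0673e-8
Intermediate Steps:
Q(f) = -2 (Q(f) = -2*f/f = -2*1 = -2)
1/((-3153 + Q(-30))*(3241 + 3014) + u(46, 7)) = 1/((-3153 - 2)*(3241 + 3014) + 46) = 1/(-3155*6255 + 46) = 1/(-19734525 + 46) = 1/(-19734479) = -1/19734479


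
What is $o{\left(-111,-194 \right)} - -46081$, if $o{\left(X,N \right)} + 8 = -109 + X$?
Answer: $45853$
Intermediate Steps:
$o{\left(X,N \right)} = -117 + X$ ($o{\left(X,N \right)} = -8 + \left(-109 + X\right) = -117 + X$)
$o{\left(-111,-194 \right)} - -46081 = \left(-117 - 111\right) - -46081 = -228 + 46081 = 45853$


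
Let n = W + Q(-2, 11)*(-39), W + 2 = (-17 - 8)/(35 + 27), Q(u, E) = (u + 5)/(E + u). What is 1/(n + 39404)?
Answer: 62/2442093 ≈ 2.5388e-5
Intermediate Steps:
Q(u, E) = (5 + u)/(E + u)
W = -149/62 (W = -2 + (-17 - 8)/(35 + 27) = -2 - 25/62 = -149/62 ≈ -2.4032)
n = -955/62 (n = -149/62 + ((5 - 2)/(11 - 2))*(-39) = -149/62 + (3/9)*(-39) = -149/62 + ((⅑)*3)*(-39) = -149/62 + (⅓)*(-39) = -149/62 - 13 = -955/62 ≈ -15.403)
1/(n + 39404) = 1/(-955/62 + 39404) = 1/(2442093/62) = 62/2442093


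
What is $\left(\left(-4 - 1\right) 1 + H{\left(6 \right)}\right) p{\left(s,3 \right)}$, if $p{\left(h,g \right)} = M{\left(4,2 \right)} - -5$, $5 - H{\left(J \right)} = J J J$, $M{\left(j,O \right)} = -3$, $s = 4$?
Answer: $-432$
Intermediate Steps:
$H{\left(J \right)} = 5 - J^{3}$ ($H{\left(J \right)} = 5 - J J J = 5 - J^{2} J = 5 - J^{3}$)
$p{\left(h,g \right)} = 2$ ($p{\left(h,g \right)} = -3 - -5 = -3 + 5 = 2$)
$\left(\left(-4 - 1\right) 1 + H{\left(6 \right)}\right) p{\left(s,3 \right)} = \left(\left(-4 - 1\right) 1 + \left(5 - 6^{3}\right)\right) 2 = \left(\left(-5\right) 1 + \left(5 - 216\right)\right) 2 = \left(-5 + \left(5 - 216\right)\right) 2 = \left(-5 - 211\right) 2 = \left(-216\right) 2 = -432$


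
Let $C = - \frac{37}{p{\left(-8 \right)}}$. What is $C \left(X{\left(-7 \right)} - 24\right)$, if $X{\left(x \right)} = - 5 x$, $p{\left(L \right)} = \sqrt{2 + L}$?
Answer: $\frac{407 i \sqrt{6}}{6} \approx 166.16 i$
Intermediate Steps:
$C = \frac{37 i \sqrt{6}}{6}$ ($C = - \frac{37}{\sqrt{2 - 8}} = - \frac{37}{\sqrt{-6}} = - \frac{37}{i \sqrt{6}} = - 37 \left(- \frac{i \sqrt{6}}{6}\right) = \frac{37 i \sqrt{6}}{6} \approx 15.105 i$)
$C \left(X{\left(-7 \right)} - 24\right) = \frac{37 i \sqrt{6}}{6} \left(\left(-5\right) \left(-7\right) - 24\right) = \frac{37 i \sqrt{6}}{6} \left(35 - 24\right) = \frac{37 i \sqrt{6}}{6} \cdot 11 = \frac{407 i \sqrt{6}}{6}$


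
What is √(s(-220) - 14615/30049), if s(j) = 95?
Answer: 42*√48378890/30049 ≈ 9.7218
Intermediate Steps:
√(s(-220) - 14615/30049) = √(95 - 14615/30049) = √(2840040/30049) = 42*√48378890/30049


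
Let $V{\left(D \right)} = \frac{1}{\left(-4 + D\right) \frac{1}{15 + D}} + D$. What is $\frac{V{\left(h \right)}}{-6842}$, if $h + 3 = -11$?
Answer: $\frac{23}{11196} \approx 0.0020543$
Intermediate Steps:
$h = -14$ ($h = -3 - 11 = -14$)
$V{\left(D \right)} = D + \frac{15 + D}{-4 + D}$ ($V{\left(D \right)} = \frac{1}{\frac{1}{15 + D} \left(-4 + D\right)} + D = \frac{15 + D}{-4 + D} + D = D + \frac{15 + D}{-4 + D}$)
$\frac{V{\left(h \right)}}{-6842} = \frac{\frac{1}{-4 - 14} \left(15 + \left(-14\right)^{2} - -42\right)}{-6842} = \frac{15 + 196 + 42}{-18} \left(- \frac{1}{6842}\right) = \left(- \frac{1}{18}\right) 253 \left(- \frac{1}{6842}\right) = \left(- \frac{253}{18}\right) \left(- \frac{1}{6842}\right) = \frac{23}{11196}$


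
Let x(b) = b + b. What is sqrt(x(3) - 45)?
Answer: I*sqrt(39) ≈ 6.245*I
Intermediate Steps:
x(b) = 2*b
sqrt(x(3) - 45) = sqrt(2*3 - 45) = sqrt(6 - 45) = sqrt(-39) = I*sqrt(39)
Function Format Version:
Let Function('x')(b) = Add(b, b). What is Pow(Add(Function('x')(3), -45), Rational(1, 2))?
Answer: Mul(I, Pow(39, Rational(1, 2))) ≈ Mul(6.2450, I)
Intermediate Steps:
Function('x')(b) = Mul(2, b)
Pow(Add(Function('x')(3), -45), Rational(1, 2)) = Pow(Add(Mul(2, 3), -45), Rational(1, 2)) = Pow(Add(6, -45), Rational(1, 2)) = Pow(-39, Rational(1, 2)) = Mul(I, Pow(39, Rational(1, 2)))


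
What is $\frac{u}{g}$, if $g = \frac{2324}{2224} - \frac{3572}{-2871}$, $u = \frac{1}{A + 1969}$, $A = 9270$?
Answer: $\frac{1596276}{41068238837} \approx 3.8869 \cdot 10^{-5}$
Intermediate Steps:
$u = \frac{1}{11239}$ ($u = \frac{1}{9270 + 1969} = \frac{1}{11239} \approx 8.8976 \cdot 10^{-5}$)
$g = \frac{3654083}{1596276}$ ($g = 2324 \cdot \frac{1}{2224} - - \frac{3572}{2871} = \frac{581}{556} + \frac{3572}{2871} = \frac{3654083}{1596276} \approx 2.2891$)
$\frac{u}{g} = \frac{1}{11239 \cdot \frac{3654083}{1596276}} = \frac{1}{11239} \cdot \frac{1596276}{3654083} = \frac{1596276}{41068238837}$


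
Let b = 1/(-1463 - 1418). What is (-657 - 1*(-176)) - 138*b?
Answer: -1385623/2881 ≈ -480.95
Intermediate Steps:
b = -1/2881 (b = 1/(-2881) = -1/2881 ≈ -0.00034710)
(-657 - 1*(-176)) - 138*b = (-657 - 1*(-176)) - 138*(-1/2881) = (-657 + 176) + 138/2881 = -481 + 138/2881 = -1385623/2881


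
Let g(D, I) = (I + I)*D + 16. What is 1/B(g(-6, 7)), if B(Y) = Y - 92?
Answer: -1/160 ≈ -0.0062500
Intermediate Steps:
g(D, I) = 16 + 2*D*I (g(D, I) = (2*I)*D + 16 = 2*D*I + 16 = 16 + 2*D*I)
B(Y) = -92 + Y
1/B(g(-6, 7)) = 1/(-92 + (16 + 2*(-6)*7)) = 1/(-92 + (16 - 84)) = 1/(-92 - 68) = 1/(-160) = -1/160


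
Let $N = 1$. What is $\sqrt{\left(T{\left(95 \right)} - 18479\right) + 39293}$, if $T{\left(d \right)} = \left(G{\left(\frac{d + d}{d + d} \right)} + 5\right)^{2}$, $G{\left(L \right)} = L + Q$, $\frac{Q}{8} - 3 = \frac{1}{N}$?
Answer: $\sqrt{22258} \approx 149.19$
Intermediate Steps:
$Q = 32$ ($Q = 24 + \frac{8}{1} = 24 + 8 \cdot 1 = 24 + 8 = 32$)
$G{\left(L \right)} = 32 + L$ ($G{\left(L \right)} = L + 32 = 32 + L$)
$T{\left(d \right)} = 1444$ ($T{\left(d \right)} = \left(\left(32 + \frac{d + d}{d + d}\right) + 5\right)^{2} = \left(\left(32 + \frac{2 d}{2 d}\right) + 5\right)^{2} = \left(\left(32 + 2 d \frac{1}{2 d}\right) + 5\right)^{2} = \left(\left(32 + 1\right) + 5\right)^{2} = \left(33 + 5\right)^{2} = 38^{2} = 1444$)
$\sqrt{\left(T{\left(95 \right)} - 18479\right) + 39293} = \sqrt{\left(1444 - 18479\right) + 39293} = \sqrt{-17035 + 39293} = \sqrt{22258}$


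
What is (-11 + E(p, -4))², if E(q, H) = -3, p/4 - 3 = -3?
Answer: 196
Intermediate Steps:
p = 0 (p = 12 + 4*(-3) = 12 - 12 = 0)
(-11 + E(p, -4))² = (-11 - 3)² = (-14)² = 196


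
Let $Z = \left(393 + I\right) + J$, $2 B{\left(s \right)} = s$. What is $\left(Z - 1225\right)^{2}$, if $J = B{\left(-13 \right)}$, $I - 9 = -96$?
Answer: $\frac{3426201}{4} \approx 8.5655 \cdot 10^{5}$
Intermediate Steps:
$I = -87$ ($I = 9 - 96 = -87$)
$B{\left(s \right)} = \frac{s}{2}$
$J = - \frac{13}{2}$ ($J = \frac{1}{2} \left(-13\right) = - \frac{13}{2} \approx -6.5$)
$Z = \frac{599}{2}$ ($Z = \left(393 - 87\right) - \frac{13}{2} = 306 - \frac{13}{2} = \frac{599}{2} \approx 299.5$)
$\left(Z - 1225\right)^{2} = \left(\frac{599}{2} - 1225\right)^{2} = \left(- \frac{1851}{2}\right)^{2} = \frac{3426201}{4}$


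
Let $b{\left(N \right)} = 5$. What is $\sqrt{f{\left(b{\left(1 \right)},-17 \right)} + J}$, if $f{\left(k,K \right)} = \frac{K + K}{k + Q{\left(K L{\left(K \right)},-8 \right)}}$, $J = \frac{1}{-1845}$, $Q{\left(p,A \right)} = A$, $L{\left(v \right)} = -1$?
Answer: $\frac{\sqrt{4286345}}{615} \approx 3.3664$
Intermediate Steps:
$J = - \frac{1}{1845} \approx -0.00054201$
$f{\left(k,K \right)} = \frac{2 K}{-8 + k}$ ($f{\left(k,K \right)} = \frac{K + K}{k - 8} = \frac{2 K}{-8 + k}$)
$\sqrt{f{\left(b{\left(1 \right)},-17 \right)} + J} = \sqrt{2 \left(-17\right) \frac{1}{-8 + 5} - \frac{1}{1845}} = \sqrt{2 \left(-17\right) \frac{1}{-3} - \frac{1}{1845}} = \sqrt{2 \left(-17\right) \left(- \frac{1}{3}\right) - \frac{1}{1845}} = \sqrt{\frac{34}{3} - \frac{1}{1845}} = \sqrt{\frac{20909}{1845}} = \frac{\sqrt{4286345}}{615}$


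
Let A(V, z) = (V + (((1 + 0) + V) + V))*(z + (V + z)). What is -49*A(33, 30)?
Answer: -455700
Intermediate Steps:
A(V, z) = (1 + 3*V)*(V + 2*z) (A(V, z) = (V + ((1 + V) + V))*(V + 2*z) = (V + (1 + 2*V))*(V + 2*z) = (1 + 3*V)*(V + 2*z))
-49*A(33, 30) = -49*(33 + 2*30 + 3*33**2 + 6*33*30) = -49*(33 + 60 + 3*1089 + 5940) = -49*(33 + 60 + 3267 + 5940) = -49*9300 = -455700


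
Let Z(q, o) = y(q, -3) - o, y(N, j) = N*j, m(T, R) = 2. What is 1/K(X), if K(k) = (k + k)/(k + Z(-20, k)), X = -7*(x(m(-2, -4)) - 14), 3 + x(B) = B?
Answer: 2/7 ≈ 0.28571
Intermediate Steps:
x(B) = -3 + B
Z(q, o) = -o - 3*q (Z(q, o) = q*(-3) - o = -3*q - o = -o - 3*q)
X = 105 (X = -7*((-3 + 2) - 14) = -7*(-1 - 14) = -7*(-15) = 105)
K(k) = k/30 (K(k) = (k + k)/(k + (-k - 3*(-20))) = (2*k)/(k + (-k + 60)) = (2*k)/(k + (60 - k)) = (2*k)/60 = (2*k)*(1/60) = k/30)
1/K(X) = 1/((1/30)*105) = 1/(7/2) = 2/7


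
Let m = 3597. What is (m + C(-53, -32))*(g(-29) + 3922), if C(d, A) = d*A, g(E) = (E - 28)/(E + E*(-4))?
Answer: 601914667/29 ≈ 2.0756e+7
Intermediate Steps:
g(E) = -(-28 + E)/(3*E) (g(E) = (-28 + E)/(E - 4*E) = (-28 + E)/((-3*E)) = (-28 + E)*(-1/(3*E)) = -(-28 + E)/(3*E))
C(d, A) = A*d
(m + C(-53, -32))*(g(-29) + 3922) = (3597 - 32*(-53))*((⅓)*(28 - 1*(-29))/(-29) + 3922) = (3597 + 1696)*((⅓)*(-1/29)*(28 + 29) + 3922) = 5293*((⅓)*(-1/29)*57 + 3922) = 5293*(-19/29 + 3922) = 5293*(113719/29) = 601914667/29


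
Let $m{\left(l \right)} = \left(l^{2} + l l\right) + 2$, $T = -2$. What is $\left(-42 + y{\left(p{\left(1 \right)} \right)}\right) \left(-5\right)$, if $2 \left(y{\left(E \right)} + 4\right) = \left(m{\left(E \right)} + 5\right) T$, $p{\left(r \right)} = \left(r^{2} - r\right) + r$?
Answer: $275$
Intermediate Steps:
$p{\left(r \right)} = r^{2}$
$m{\left(l \right)} = 2 + 2 l^{2}$ ($m{\left(l \right)} = \left(l^{2} + l^{2}\right) + 2 = 2 l^{2} + 2 = 2 + 2 l^{2}$)
$y{\left(E \right)} = -11 - 2 E^{2}$ ($y{\left(E \right)} = -4 + \frac{\left(\left(2 + 2 E^{2}\right) + 5\right) \left(-2\right)}{2} = -4 + \frac{\left(7 + 2 E^{2}\right) \left(-2\right)}{2} = -4 + \frac{-14 - 4 E^{2}}{2} = -4 - \left(7 + 2 E^{2}\right) = -11 - 2 E^{2}$)
$\left(-42 + y{\left(p{\left(1 \right)} \right)}\right) \left(-5\right) = \left(-42 - \left(11 + 2 \left(1^{2}\right)^{2}\right)\right) \left(-5\right) = \left(-42 - \left(11 + 2 \cdot 1^{2}\right)\right) \left(-5\right) = \left(-42 - 13\right) \left(-5\right) = \left(-55\right) \left(-5\right) = 275$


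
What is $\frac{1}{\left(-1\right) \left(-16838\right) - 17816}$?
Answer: $- \frac{1}{978} \approx -0.0010225$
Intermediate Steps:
$\frac{1}{\left(-1\right) \left(-16838\right) - 17816} = \frac{1}{16838 - 17816} = \frac{1}{-978} = - \frac{1}{978}$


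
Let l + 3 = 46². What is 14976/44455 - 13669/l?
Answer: -576011107/93933415 ≈ -6.1321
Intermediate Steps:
l = 2113 (l = -3 + 46² = -3 + 2116 = 2113)
14976/44455 - 13669/l = 14976/44455 - 13669/2113 = -576011107/93933415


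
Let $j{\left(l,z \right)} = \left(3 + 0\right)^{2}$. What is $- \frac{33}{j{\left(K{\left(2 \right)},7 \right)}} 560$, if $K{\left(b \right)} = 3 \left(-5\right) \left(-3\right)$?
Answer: $- \frac{6160}{3} \approx -2053.3$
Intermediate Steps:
$K{\left(b \right)} = 45$ ($K{\left(b \right)} = \left(-15\right) \left(-3\right) = 45$)
$j{\left(l,z \right)} = 9$ ($j{\left(l,z \right)} = 3^{2} = 9$)
$- \frac{33}{j{\left(K{\left(2 \right)},7 \right)}} 560 = - \frac{33}{9} \cdot 560 = \left(-33\right) \frac{1}{9} \cdot 560 = \left(- \frac{11}{3}\right) 560 = - \frac{6160}{3}$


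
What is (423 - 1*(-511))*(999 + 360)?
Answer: 1269306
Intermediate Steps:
(423 - 1*(-511))*(999 + 360) = (423 + 511)*1359 = 934*1359 = 1269306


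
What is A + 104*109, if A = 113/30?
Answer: 340193/30 ≈ 11340.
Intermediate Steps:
A = 113/30 (A = 113*(1/30) = 113/30 ≈ 3.7667)
A + 104*109 = 113/30 + 104*109 = 113/30 + 11336 = 340193/30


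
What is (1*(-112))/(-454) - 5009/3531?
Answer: -939307/801537 ≈ -1.1719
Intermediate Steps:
(1*(-112))/(-454) - 5009/3531 = -112*(-1/454) - 5009*1/3531 = 56/227 - 5009/3531 = -939307/801537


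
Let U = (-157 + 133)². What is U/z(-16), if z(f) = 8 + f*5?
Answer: -8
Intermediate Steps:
z(f) = 8 + 5*f
U = 576 (U = (-24)² = 576)
U/z(-16) = 576/(8 + 5*(-16)) = 576/(8 - 80) = 576/(-72) = 576*(-1/72) = -8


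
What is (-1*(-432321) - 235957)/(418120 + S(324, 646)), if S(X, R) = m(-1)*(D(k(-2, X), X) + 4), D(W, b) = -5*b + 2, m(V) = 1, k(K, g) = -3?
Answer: 98182/208253 ≈ 0.47146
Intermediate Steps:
D(W, b) = 2 - 5*b
S(X, R) = 6 - 5*X (S(X, R) = 1*((2 - 5*X) + 4) = 1*(6 - 5*X) = 6 - 5*X)
(-1*(-432321) - 235957)/(418120 + S(324, 646)) = (-1*(-432321) - 235957)/(418120 + (6 - 5*324)) = (432321 - 235957)/(418120 + (6 - 1620)) = 196364/(418120 - 1614) = 196364/416506 = 196364*(1/416506) = 98182/208253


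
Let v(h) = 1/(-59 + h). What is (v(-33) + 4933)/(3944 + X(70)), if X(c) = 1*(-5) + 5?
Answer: 453835/362848 ≈ 1.2508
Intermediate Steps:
X(c) = 0 (X(c) = -5 + 5 = 0)
(v(-33) + 4933)/(3944 + X(70)) = (1/(-59 - 33) + 4933)/(3944 + 0) = (1/(-92) + 4933)/3944 = (-1/92 + 4933)*(1/3944) = (453835/92)*(1/3944) = 453835/362848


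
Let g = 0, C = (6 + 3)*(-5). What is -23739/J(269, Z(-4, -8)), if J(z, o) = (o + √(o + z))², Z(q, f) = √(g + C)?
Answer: -23739/(√(269 + 3*I*√5) + 3*I*√5)² ≈ -52.326 + 53.63*I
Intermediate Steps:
C = -45 (C = 9*(-5) = -45)
Z(q, f) = 3*I*√5 (Z(q, f) = √(0 - 45) = √(-45) = 3*I*√5)
-23739/J(269, Z(-4, -8)) = -23739/(3*I*√5 + √(3*I*√5 + 269))² = -23739/(3*I*√5 + √(269 + 3*I*√5))² = -23739/(√(269 + 3*I*√5) + 3*I*√5)²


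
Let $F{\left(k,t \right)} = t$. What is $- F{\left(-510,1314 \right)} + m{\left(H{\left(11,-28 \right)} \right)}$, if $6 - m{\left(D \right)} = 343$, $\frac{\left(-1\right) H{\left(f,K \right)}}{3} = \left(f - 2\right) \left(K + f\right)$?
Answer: $-1651$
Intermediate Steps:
$H{\left(f,K \right)} = - 3 \left(-2 + f\right) \left(K + f\right)$ ($H{\left(f,K \right)} = - 3 \left(f - 2\right) \left(K + f\right) = - 3 \left(-2 + f\right) \left(K + f\right)$)
$m{\left(D \right)} = -337$ ($m{\left(D \right)} = 6 - 343 = -337$)
$- F{\left(-510,1314 \right)} + m{\left(H{\left(11,-28 \right)} \right)} = \left(-1\right) 1314 - 337 = -1314 - 337 = -1651$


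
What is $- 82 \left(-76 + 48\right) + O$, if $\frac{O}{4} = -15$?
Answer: $2236$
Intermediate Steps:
$O = -60$ ($O = 4 \left(-15\right) = -60$)
$- 82 \left(-76 + 48\right) + O = - 82 \left(-76 + 48\right) - 60 = \left(-82\right) \left(-28\right) - 60 = 2296 - 60 = 2236$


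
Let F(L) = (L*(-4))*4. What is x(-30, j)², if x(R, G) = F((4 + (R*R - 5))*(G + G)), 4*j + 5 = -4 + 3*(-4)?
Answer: 22810665024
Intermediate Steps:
j = -21/4 (j = -5/4 + (-4 + 3*(-4))/4 = -5/4 + (-4 - 12)/4 = -5/4 + (¼)*(-16) = -5/4 - 4 = -21/4 ≈ -5.2500)
F(L) = -16*L (F(L) = -4*L*4 = -16*L)
x(R, G) = -32*G*(-1 + R²) (x(R, G) = -16*(4 + (R*R - 5))*(G + G) = -16*(4 + (R² - 5))*2*G = -16*(4 + (-5 + R²))*2*G = -16*(-1 + R²)*2*G = -32*G*(-1 + R²))
x(-30, j)² = (32*(-21/4)*(1 - 1*(-30)²))² = (32*(-21/4)*(1 - 1*900))² = (32*(-21/4)*(1 - 900))² = (32*(-21/4)*(-899))² = 151032² = 22810665024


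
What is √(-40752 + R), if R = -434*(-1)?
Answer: I*√40318 ≈ 200.79*I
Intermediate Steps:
R = 434
√(-40752 + R) = √(-40752 + 434) = √(-40318) = I*√40318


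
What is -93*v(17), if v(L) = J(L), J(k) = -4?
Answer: 372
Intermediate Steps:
v(L) = -4
-93*v(17) = -93*(-4) = 372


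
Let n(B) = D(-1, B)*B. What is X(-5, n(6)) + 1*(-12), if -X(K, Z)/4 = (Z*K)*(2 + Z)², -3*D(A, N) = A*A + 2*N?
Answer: -299532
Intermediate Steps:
D(A, N) = -2*N/3 - A²/3 (D(A, N) = -(A*A + 2*N)/3 = -(A² + 2*N)/3 = -2*N/3 - A²/3)
n(B) = B*(-⅓ - 2*B/3) (n(B) = (-2*B/3 - ⅓*(-1)²)*B = (-2*B/3 - ⅓*1)*B = (-2*B/3 - ⅓)*B = (-⅓ - 2*B/3)*B = B*(-⅓ - 2*B/3))
X(K, Z) = -4*K*Z*(2 + Z)² (X(K, Z) = -4*Z*K*(2 + Z)² = -4*K*Z*(2 + Z)²)
X(-5, n(6)) + 1*(-12) = -4*(-5)*(-⅓*6*(1 + 2*6))*(2 - ⅓*6*(1 + 2*6))² + 1*(-12) = -4*(-5)*(-⅓*6*(1 + 12))*(2 - ⅓*6*(1 + 12))² - 12 = -4*(-5)*(-⅓*6*13)*(2 - ⅓*6*13)² - 12 = -4*(-5)*(-26)*(2 - 26)² - 12 = -4*(-5)*(-26)*(-24)² - 12 = -4*(-5)*(-26)*576 - 12 = -299520 - 12 = -299532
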